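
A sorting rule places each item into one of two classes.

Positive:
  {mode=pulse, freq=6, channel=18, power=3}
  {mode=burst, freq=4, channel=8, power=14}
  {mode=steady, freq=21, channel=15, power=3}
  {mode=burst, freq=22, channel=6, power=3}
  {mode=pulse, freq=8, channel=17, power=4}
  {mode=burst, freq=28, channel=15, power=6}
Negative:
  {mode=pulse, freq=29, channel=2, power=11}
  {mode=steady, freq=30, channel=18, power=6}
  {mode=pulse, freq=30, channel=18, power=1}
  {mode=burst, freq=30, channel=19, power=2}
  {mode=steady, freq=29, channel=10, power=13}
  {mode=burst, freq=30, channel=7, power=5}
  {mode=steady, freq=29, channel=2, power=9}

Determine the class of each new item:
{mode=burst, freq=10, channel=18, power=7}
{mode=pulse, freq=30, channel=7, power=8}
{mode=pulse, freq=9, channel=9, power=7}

The pattern is that an item is 'Positive' exactly when: freq ≤ 28.
{mode=burst, freq=10, channel=18, power=7}: freq = 10, passes → Positive.
{mode=pulse, freq=30, channel=7, power=8}: freq = 30, does not pass → Negative.
{mode=pulse, freq=9, channel=9, power=7}: freq = 9, passes → Positive.

Positive, Negative, Positive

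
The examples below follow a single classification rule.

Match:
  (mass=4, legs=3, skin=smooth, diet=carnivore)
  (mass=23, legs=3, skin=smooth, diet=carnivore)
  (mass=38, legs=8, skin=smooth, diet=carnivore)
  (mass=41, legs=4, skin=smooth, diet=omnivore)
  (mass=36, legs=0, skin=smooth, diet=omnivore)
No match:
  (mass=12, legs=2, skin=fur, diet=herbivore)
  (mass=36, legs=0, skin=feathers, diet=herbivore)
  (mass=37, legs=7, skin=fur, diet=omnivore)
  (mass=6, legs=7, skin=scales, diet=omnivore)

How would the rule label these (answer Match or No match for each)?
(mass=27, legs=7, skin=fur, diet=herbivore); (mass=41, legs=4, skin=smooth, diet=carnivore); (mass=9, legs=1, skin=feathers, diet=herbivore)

No match, Match, No match

The common property of the 'Match' items is: skin is smooth. No 'No match' item has it.
No match: (mass=27, legs=7, skin=fur, diet=herbivore), since skin is fur.
Match: (mass=41, legs=4, skin=smooth, diet=carnivore), since skin is smooth.
No match: (mass=9, legs=1, skin=feathers, diet=herbivore), since skin is feathers.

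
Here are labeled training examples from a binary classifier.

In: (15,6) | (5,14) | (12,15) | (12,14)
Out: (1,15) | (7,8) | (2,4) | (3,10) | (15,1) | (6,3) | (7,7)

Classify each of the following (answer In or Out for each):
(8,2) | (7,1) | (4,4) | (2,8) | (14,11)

A rule that fits every label: sum ≥ 19 — true of each 'In' example, false of each 'Out' one.
(8,2): 8+2 = 10 — does not fit, so Out.
(7,1): 7+1 = 8 — does not fit, so Out.
(4,4): 4+4 = 8 — does not fit, so Out.
(2,8): 2+8 = 10 — does not fit, so Out.
(14,11): 14+11 = 25 — passes, so In.

Out, Out, Out, Out, In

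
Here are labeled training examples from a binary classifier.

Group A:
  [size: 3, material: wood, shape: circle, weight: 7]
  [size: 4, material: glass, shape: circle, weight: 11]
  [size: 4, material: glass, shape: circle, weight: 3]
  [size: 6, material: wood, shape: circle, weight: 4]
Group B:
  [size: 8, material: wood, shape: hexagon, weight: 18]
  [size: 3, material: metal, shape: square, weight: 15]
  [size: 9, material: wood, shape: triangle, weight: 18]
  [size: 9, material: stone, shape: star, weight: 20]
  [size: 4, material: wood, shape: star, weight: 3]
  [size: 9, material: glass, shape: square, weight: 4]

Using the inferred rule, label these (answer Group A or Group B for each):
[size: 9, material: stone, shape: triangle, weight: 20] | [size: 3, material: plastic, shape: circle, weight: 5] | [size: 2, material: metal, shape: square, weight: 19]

Group B, Group A, Group B

One predicate separates the groups cleanly: shape is circle.
[size: 9, material: stone, shape: triangle, weight: 20]: Group B (shape is triangle).
[size: 3, material: plastic, shape: circle, weight: 5]: Group A (shape is circle).
[size: 2, material: metal, shape: square, weight: 19]: Group B (shape is square).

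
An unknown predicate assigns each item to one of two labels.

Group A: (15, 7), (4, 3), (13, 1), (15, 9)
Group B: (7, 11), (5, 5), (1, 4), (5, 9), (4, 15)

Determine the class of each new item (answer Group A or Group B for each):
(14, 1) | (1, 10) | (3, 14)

Group A, Group B, Group B

The distinguishing property — first > second — holds for all the 'Group A' cases and none of the 'Group B' cases.
(14, 1): Group A (14 > 1). (1, 10): Group B (1 < 10). (3, 14): Group B (3 < 14).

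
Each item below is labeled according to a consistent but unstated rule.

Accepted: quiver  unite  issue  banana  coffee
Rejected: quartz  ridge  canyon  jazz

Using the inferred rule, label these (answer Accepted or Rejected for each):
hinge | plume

One predicate separates the groups cleanly: has ≥ 3 vowels.
hinge: Rejected (2 vowels).
plume: Rejected (2 vowels).

Rejected, Rejected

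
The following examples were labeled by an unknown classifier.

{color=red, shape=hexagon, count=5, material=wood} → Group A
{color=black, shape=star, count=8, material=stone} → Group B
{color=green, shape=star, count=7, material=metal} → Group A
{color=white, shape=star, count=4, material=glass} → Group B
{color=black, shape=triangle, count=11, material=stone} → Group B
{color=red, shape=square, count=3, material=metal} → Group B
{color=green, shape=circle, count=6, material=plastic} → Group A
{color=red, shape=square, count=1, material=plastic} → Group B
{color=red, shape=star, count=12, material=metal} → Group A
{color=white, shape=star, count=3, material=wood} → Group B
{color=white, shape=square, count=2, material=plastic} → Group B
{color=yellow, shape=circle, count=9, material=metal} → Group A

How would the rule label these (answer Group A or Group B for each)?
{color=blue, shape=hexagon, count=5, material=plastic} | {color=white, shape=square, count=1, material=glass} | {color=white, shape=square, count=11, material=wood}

The pattern is that an item is 'Group A' exactly when: color is not black AND count ≥ 5.
{color=blue, shape=hexagon, count=5, material=plastic}: color is blue, count = 5, has this property → Group A. {color=white, shape=square, count=1, material=glass}: color is white, count = 1, lacks this property → Group B. {color=white, shape=square, count=11, material=wood}: color is white, count = 11, has this property → Group A.

Group A, Group B, Group A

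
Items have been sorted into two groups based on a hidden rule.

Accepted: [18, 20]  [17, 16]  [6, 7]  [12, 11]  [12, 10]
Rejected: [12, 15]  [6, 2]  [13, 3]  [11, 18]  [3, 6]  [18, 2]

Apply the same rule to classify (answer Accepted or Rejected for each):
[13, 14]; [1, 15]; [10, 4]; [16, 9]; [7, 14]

The pattern is that an item is 'Accepted' exactly when: |first − second| ≤ 2.
[13, 14]: |13−14| = 1 — passes, so Accepted. [1, 15]: |1−15| = 14 — fails this test, so Rejected. [10, 4]: |10−4| = 6 — fails this test, so Rejected. [16, 9]: |16−9| = 7 — fails this test, so Rejected. [7, 14]: |7−14| = 7 — fails this test, so Rejected.

Accepted, Rejected, Rejected, Rejected, Rejected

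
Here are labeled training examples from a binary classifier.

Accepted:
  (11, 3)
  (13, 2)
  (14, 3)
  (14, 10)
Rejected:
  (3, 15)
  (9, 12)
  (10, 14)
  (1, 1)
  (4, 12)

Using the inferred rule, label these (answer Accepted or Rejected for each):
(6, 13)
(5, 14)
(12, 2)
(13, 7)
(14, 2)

Rejected, Rejected, Accepted, Accepted, Accepted

The common property of the 'Accepted' items is: first > second. No 'Rejected' item has it.
(6, 13): Rejected (6 < 13).
(5, 14): Rejected (5 < 14).
(12, 2): Accepted (12 > 2).
(13, 7): Accepted (13 > 7).
(14, 2): Accepted (14 > 2).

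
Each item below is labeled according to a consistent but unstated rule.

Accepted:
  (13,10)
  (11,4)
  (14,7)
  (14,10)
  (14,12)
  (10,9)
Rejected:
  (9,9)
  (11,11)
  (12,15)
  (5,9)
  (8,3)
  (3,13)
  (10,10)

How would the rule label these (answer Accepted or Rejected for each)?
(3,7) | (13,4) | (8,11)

The distinguishing property — first > second AND sum ≥ 14 — holds for all the 'Accepted' cases and none of the 'Rejected' cases.
Rejected: (3,7), since 3 < 7, 3+7 = 10.
Accepted: (13,4), since 13 > 4, 13+4 = 17.
Rejected: (8,11), since 8 < 11, 8+11 = 19.

Rejected, Accepted, Rejected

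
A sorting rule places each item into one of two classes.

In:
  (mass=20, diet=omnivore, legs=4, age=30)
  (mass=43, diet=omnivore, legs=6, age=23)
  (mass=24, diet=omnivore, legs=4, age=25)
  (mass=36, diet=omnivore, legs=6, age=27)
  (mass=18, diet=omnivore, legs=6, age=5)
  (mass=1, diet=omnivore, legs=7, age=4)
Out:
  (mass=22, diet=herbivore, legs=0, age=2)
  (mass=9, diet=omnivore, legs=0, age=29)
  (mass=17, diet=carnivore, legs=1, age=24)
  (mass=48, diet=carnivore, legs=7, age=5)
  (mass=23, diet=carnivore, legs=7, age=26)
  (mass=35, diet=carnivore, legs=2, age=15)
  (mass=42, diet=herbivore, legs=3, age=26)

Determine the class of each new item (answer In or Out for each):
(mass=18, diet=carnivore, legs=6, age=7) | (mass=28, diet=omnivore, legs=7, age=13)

All 'In' examples share one property — diet is omnivore AND legs ≥ 1 — and every 'Out' example lacks it.

Out, In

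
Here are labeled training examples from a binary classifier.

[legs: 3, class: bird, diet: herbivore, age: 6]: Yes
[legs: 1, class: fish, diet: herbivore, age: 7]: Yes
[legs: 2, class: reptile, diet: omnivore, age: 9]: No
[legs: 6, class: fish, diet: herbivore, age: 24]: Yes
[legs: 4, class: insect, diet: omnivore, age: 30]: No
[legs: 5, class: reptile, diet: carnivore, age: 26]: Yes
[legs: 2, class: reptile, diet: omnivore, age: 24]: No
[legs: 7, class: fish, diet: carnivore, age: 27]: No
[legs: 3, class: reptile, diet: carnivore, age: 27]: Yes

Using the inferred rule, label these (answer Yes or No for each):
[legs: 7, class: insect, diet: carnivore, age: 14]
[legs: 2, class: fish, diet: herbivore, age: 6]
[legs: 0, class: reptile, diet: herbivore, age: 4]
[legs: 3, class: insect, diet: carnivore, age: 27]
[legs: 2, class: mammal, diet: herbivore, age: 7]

No, Yes, Yes, Yes, Yes

The pattern is that an item is 'Yes' exactly when: diet is not omnivore AND legs ≤ 6.
[legs: 7, class: insect, diet: carnivore, age: 14] — diet is carnivore, legs = 7, hence No. [legs: 2, class: fish, diet: herbivore, age: 6] — diet is herbivore, legs = 2, hence Yes. [legs: 0, class: reptile, diet: herbivore, age: 4] — diet is herbivore, legs = 0, hence Yes. [legs: 3, class: insect, diet: carnivore, age: 27] — diet is carnivore, legs = 3, hence Yes. [legs: 2, class: mammal, diet: herbivore, age: 7] — diet is herbivore, legs = 2, hence Yes.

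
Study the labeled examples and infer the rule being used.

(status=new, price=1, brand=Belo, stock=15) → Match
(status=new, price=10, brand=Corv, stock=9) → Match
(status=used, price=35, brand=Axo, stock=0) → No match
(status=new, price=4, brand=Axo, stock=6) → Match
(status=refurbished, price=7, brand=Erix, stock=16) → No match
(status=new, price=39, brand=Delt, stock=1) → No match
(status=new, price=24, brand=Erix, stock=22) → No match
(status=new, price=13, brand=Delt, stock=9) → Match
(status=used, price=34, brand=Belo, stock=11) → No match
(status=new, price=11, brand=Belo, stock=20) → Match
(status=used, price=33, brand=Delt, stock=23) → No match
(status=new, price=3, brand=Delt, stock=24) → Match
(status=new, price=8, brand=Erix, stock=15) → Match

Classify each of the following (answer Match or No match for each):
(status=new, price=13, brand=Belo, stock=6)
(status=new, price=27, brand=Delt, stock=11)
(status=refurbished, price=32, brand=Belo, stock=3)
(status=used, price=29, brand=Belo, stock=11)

Match, No match, No match, No match

Every 'Match' example satisfies: status is new AND price ≤ 13. None of the 'No match' examples do.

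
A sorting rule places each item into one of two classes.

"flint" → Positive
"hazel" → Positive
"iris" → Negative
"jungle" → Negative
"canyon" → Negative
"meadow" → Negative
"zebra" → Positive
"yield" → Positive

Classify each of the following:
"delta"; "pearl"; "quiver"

The classifier is using: odd length.
Positive: "delta", since length 5.
Positive: "pearl", since length 5.
Negative: "quiver", since length 6.

Positive, Positive, Negative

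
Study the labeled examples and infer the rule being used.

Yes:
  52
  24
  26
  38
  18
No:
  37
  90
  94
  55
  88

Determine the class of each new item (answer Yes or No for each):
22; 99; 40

The distinguishing property — even AND at most 52 — holds for all the 'Yes' cases and none of the 'No' cases.
22: 22 is even, 22 ≤ 52 — meets the rule, so Yes.
99: 99 is odd, 99 > 52 — doesn't match, so No.
40: 40 is even, 40 ≤ 52 — meets the rule, so Yes.

Yes, No, Yes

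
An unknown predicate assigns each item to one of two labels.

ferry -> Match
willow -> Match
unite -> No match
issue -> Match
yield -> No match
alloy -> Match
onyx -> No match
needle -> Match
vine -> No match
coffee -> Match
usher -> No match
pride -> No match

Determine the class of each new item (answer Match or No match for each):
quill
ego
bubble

Match, No match, Match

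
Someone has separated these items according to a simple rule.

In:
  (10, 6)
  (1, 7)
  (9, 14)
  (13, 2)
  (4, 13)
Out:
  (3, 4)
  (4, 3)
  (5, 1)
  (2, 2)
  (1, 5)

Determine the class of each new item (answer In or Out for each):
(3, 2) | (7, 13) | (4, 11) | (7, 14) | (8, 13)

Rule: sum ≥ 8. This holds for each 'In' example and fails for each 'Out' one.
(3, 2): Out (3+2 = 5).
(7, 13): In (7+13 = 20).
(4, 11): In (4+11 = 15).
(7, 14): In (7+14 = 21).
(8, 13): In (8+13 = 21).

Out, In, In, In, In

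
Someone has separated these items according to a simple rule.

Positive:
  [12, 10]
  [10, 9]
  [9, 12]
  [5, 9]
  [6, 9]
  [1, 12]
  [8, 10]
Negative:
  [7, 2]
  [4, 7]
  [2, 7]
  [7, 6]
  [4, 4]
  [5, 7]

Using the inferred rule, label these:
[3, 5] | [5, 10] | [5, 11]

The common property of the 'Positive' items is: second ≥ 8. No 'Negative' item has it.
Negative: [3, 5], since second 5. Positive: [5, 10], since second 10. Positive: [5, 11], since second 11.

Negative, Positive, Positive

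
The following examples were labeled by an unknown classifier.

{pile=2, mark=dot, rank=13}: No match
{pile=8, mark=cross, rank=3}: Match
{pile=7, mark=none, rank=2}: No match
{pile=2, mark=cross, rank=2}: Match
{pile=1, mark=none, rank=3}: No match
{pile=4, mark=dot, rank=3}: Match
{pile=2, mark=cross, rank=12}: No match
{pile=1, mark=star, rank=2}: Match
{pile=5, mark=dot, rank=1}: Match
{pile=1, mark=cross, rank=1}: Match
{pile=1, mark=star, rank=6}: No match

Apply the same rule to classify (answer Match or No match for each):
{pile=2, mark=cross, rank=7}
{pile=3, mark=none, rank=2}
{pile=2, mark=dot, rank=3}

The simplest hypothesis consistent with all the labels is: mark is not none AND rank ≤ 3.
{pile=2, mark=cross, rank=7}: mark is cross, rank = 7 — fails the rule, so No match.
{pile=3, mark=none, rank=2}: mark is none, rank = 2 — fails the rule, so No match.
{pile=2, mark=dot, rank=3}: mark is dot, rank = 3 — meets the rule, so Match.

No match, No match, Match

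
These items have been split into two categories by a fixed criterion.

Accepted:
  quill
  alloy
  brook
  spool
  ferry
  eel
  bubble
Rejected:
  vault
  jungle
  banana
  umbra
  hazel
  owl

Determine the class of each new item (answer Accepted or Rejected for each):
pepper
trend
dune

Accepted, Rejected, Rejected

The common property of the 'Accepted' items is: has a double letter. No 'Rejected' item has it.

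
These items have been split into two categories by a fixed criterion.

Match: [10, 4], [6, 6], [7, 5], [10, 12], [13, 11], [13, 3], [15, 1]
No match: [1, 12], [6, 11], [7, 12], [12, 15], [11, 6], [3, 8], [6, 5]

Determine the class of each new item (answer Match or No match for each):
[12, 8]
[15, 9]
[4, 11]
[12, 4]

The pattern is that an item is 'Match' exactly when: sum is even.
Match: [12, 8], since 12+8 = 20.
Match: [15, 9], since 15+9 = 24.
No match: [4, 11], since 4+11 = 15.
Match: [12, 4], since 12+4 = 16.

Match, Match, No match, Match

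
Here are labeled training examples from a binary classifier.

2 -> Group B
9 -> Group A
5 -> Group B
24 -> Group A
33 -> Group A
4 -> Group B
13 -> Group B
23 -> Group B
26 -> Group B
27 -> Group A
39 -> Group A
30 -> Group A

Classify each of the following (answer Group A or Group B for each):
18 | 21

Group A, Group A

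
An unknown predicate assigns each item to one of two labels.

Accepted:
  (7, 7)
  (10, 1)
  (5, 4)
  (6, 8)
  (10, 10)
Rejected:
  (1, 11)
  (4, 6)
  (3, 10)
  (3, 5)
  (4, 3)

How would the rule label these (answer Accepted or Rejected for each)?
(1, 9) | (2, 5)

The simplest hypothesis consistent with all the labels is: first ≥ 5.
(1, 9) → first 1 → Rejected. (2, 5) → first 2 → Rejected.

Rejected, Rejected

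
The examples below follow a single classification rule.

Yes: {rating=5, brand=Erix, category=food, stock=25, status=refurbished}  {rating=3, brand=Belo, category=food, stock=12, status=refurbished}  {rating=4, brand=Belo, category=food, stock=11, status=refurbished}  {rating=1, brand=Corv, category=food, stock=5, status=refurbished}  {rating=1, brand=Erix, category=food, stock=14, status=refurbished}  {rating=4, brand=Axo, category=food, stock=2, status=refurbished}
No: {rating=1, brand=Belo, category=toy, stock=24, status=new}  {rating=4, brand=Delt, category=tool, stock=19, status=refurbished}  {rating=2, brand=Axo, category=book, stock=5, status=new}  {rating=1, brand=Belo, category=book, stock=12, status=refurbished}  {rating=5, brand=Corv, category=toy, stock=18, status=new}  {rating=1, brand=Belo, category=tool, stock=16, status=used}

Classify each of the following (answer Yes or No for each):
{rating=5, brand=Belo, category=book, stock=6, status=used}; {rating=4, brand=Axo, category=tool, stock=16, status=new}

No, No

Looking at the examples, the only property every 'Yes' case has and every 'No' case lacks is: category is food.
{rating=5, brand=Belo, category=book, stock=6, status=used} — category is book, hence No.
{rating=4, brand=Axo, category=tool, stock=16, status=new} — category is tool, hence No.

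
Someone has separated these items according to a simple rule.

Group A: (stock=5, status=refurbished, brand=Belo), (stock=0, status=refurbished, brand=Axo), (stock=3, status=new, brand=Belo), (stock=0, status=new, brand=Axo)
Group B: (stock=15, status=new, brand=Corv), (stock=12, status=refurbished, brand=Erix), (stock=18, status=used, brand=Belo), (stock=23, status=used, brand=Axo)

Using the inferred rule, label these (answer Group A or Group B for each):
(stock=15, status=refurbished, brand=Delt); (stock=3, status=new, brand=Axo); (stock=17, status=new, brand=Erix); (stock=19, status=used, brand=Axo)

The distinguishing property — stock ≤ 5 — holds for all the 'Group A' cases and none of the 'Group B' cases.

Group B, Group A, Group B, Group B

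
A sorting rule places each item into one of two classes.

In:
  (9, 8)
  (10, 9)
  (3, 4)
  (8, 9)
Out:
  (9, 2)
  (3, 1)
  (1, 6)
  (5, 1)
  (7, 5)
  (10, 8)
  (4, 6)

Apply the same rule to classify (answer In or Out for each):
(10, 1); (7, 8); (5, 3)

Every 'In' example satisfies: |first − second| ≤ 1. None of the 'Out' examples do.
(10, 1) — |10−1| = 9, hence Out.
(7, 8) — |7−8| = 1, hence In.
(5, 3) — |5−3| = 2, hence Out.

Out, In, Out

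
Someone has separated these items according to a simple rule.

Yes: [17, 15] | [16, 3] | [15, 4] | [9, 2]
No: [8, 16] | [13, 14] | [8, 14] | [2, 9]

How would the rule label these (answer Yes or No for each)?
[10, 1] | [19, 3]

Yes, Yes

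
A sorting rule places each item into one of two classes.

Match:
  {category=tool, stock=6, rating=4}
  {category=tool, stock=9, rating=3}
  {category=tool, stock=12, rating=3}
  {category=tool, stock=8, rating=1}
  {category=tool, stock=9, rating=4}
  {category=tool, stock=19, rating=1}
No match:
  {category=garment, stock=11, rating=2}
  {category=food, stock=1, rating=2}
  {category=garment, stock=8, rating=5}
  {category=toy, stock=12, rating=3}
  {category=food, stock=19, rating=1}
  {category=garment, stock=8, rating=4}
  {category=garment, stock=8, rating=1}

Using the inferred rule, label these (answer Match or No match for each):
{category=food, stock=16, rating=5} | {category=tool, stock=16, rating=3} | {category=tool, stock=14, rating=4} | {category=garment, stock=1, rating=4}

The distinguishing property — category is tool — holds for all the 'Match' cases and none of the 'No match' cases.
No match: {category=food, stock=16, rating=5}, since category is food. Match: {category=tool, stock=16, rating=3}, since category is tool. Match: {category=tool, stock=14, rating=4}, since category is tool. No match: {category=garment, stock=1, rating=4}, since category is garment.

No match, Match, Match, No match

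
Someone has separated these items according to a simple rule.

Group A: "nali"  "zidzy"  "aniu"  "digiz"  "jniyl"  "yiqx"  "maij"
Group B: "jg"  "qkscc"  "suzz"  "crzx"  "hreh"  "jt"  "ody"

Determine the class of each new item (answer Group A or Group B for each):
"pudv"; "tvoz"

Every 'Group A' example satisfies: contains 'i'. None of the 'Group B' examples do.
"pudv": no 'i' — lacks this property, so Group B.
"tvoz": no 'i' — lacks this property, so Group B.

Group B, Group B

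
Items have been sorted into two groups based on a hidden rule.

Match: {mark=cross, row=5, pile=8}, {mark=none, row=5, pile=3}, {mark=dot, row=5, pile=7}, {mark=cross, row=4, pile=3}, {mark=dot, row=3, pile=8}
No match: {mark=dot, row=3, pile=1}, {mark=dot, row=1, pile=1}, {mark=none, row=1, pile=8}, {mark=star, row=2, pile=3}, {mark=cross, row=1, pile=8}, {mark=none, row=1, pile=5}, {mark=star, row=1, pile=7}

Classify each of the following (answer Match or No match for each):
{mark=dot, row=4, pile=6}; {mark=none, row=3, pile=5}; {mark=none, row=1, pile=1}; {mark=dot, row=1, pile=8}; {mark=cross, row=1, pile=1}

Rule: row ≥ 3 AND pile ≥ 3. This holds for each 'Match' example and fails for each 'No match' one.
{mark=dot, row=4, pile=6} — row = 4, pile = 6, hence Match. {mark=none, row=3, pile=5} — row = 3, pile = 5, hence Match. {mark=none, row=1, pile=1} — row = 1, pile = 1, hence No match. {mark=dot, row=1, pile=8} — row = 1, pile = 8, hence No match. {mark=cross, row=1, pile=1} — row = 1, pile = 1, hence No match.

Match, Match, No match, No match, No match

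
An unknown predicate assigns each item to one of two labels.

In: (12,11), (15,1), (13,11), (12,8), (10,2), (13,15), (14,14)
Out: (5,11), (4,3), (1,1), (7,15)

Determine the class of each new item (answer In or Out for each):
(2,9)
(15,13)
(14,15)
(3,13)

Out, In, In, Out

The distinguishing property — first ≥ 8 — holds for all the 'In' cases and none of the 'Out' cases.
(2,9) — first 2, hence Out. (15,13) — first 15, hence In. (14,15) — first 14, hence In. (3,13) — first 3, hence Out.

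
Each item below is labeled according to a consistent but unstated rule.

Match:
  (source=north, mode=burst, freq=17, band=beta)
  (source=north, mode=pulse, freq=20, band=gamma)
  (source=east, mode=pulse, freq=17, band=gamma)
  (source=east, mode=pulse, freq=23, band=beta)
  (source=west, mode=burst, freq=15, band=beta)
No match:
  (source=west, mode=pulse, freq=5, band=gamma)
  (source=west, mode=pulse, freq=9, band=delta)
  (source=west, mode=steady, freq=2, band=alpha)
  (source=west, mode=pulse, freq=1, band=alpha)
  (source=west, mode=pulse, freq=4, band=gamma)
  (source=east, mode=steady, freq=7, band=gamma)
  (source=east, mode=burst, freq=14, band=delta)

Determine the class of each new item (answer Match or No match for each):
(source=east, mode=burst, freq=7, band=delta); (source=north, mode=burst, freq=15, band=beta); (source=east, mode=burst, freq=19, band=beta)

No match, Match, Match

Rule: freq ≥ 15. This holds for each 'Match' example and fails for each 'No match' one.
(source=east, mode=burst, freq=7, band=delta): freq = 7 — does not fit, so No match.
(source=north, mode=burst, freq=15, band=beta): freq = 15 — checks out, so Match.
(source=east, mode=burst, freq=19, band=beta): freq = 19 — checks out, so Match.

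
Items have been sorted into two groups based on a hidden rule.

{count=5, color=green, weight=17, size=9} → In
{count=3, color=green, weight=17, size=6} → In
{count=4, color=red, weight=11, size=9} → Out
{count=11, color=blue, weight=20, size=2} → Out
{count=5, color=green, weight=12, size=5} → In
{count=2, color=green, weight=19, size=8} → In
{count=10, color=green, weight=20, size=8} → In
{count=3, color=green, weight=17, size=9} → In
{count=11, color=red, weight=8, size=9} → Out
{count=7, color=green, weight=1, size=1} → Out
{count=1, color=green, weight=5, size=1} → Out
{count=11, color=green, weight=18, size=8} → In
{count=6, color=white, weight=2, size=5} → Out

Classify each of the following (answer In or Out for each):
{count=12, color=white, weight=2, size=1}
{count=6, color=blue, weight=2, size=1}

Out, Out

Every 'In' example satisfies: color is green AND size ≥ 2. None of the 'Out' examples do.
{count=12, color=white, weight=2, size=1} — color is white, size = 1, hence Out.
{count=6, color=blue, weight=2, size=1} — color is blue, size = 1, hence Out.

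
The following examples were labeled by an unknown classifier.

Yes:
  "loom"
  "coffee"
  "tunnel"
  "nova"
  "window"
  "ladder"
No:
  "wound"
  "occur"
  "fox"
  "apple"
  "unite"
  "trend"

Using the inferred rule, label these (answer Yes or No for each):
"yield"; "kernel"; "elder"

One predicate separates the groups cleanly: even length.
"yield" — length 5, hence No. "kernel" — length 6, hence Yes. "elder" — length 5, hence No.

No, Yes, No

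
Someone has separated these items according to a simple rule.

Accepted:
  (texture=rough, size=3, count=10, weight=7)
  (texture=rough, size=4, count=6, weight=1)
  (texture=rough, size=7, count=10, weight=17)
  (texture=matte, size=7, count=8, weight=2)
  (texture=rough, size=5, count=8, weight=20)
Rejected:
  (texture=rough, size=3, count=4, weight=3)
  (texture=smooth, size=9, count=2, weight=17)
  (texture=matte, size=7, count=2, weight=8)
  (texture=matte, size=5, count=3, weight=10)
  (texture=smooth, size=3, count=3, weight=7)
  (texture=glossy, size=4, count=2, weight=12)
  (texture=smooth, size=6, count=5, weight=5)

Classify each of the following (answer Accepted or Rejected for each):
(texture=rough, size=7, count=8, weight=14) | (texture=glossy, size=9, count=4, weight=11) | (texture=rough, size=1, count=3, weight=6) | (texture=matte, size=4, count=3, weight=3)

A rule that fits every label: count ≥ 6 — true of each 'Accepted' example, false of each 'Rejected' one.
(texture=rough, size=7, count=8, weight=14) — count = 8, hence Accepted.
(texture=glossy, size=9, count=4, weight=11) — count = 4, hence Rejected.
(texture=rough, size=1, count=3, weight=6) — count = 3, hence Rejected.
(texture=matte, size=4, count=3, weight=3) — count = 3, hence Rejected.

Accepted, Rejected, Rejected, Rejected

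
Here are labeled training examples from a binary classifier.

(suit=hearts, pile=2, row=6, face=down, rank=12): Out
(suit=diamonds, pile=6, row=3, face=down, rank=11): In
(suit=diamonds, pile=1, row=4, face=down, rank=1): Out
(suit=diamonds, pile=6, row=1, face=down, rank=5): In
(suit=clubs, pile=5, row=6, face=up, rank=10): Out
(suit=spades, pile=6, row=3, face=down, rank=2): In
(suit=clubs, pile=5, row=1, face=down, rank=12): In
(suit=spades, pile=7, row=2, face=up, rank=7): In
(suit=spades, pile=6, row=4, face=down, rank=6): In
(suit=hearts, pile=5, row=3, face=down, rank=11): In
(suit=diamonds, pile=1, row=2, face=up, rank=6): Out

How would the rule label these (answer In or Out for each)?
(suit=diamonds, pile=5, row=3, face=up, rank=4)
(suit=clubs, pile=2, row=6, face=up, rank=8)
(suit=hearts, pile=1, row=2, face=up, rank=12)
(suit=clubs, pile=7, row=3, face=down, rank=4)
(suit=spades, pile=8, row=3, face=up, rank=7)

One predicate separates the groups cleanly: pile ≥ 2 AND row ≤ 4.
(suit=diamonds, pile=5, row=3, face=up, rank=4): pile = 5, row = 3, satisfies this → In. (suit=clubs, pile=2, row=6, face=up, rank=8): pile = 2, row = 6, does not pass → Out. (suit=hearts, pile=1, row=2, face=up, rank=12): pile = 1, row = 2, does not pass → Out. (suit=clubs, pile=7, row=3, face=down, rank=4): pile = 7, row = 3, satisfies this → In. (suit=spades, pile=8, row=3, face=up, rank=7): pile = 8, row = 3, satisfies this → In.

In, Out, Out, In, In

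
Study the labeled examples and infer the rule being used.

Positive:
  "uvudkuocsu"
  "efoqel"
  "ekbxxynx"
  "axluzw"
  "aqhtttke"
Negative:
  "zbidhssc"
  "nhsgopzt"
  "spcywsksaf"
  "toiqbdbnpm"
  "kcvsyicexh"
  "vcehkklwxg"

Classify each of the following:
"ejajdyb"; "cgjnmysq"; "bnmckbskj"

The pattern is that an item is 'Positive' exactly when: starts with a vowel.

Positive, Negative, Negative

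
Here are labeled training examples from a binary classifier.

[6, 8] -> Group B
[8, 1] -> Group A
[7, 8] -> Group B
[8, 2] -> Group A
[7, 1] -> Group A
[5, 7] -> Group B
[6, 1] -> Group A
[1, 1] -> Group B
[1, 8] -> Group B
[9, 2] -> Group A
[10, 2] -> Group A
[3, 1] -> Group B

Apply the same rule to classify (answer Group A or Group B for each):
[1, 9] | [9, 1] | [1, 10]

Group B, Group A, Group B

The distinguishing property — first > second AND sum ≥ 7 — holds for all the 'Group A' cases and none of the 'Group B' cases.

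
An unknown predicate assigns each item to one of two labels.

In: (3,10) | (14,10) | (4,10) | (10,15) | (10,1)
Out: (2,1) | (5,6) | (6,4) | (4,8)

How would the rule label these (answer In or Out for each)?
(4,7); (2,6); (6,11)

Out, Out, In

The pattern is that an item is 'In' exactly when: max ≥ 10.
(4,7): max 7 — doesn't qualify, so Out. (2,6): max 6 — doesn't qualify, so Out. (6,11): max 11 — matches, so In.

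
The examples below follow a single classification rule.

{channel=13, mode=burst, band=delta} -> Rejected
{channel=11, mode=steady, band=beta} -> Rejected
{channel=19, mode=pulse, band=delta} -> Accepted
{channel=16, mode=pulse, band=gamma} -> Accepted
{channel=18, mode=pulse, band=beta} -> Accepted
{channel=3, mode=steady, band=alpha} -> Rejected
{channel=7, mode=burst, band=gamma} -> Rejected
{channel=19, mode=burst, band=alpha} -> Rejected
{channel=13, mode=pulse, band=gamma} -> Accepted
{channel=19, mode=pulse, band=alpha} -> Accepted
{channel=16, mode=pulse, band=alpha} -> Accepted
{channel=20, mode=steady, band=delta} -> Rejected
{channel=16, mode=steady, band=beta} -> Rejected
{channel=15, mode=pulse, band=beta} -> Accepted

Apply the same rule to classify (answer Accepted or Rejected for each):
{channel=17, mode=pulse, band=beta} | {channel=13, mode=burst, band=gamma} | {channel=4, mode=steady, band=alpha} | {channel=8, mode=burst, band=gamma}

One predicate separates the groups cleanly: mode is pulse.
{channel=17, mode=pulse, band=beta}: mode is pulse, qualifies → Accepted. {channel=13, mode=burst, band=gamma}: mode is burst, does not fit → Rejected. {channel=4, mode=steady, band=alpha}: mode is steady, does not fit → Rejected. {channel=8, mode=burst, band=gamma}: mode is burst, does not fit → Rejected.

Accepted, Rejected, Rejected, Rejected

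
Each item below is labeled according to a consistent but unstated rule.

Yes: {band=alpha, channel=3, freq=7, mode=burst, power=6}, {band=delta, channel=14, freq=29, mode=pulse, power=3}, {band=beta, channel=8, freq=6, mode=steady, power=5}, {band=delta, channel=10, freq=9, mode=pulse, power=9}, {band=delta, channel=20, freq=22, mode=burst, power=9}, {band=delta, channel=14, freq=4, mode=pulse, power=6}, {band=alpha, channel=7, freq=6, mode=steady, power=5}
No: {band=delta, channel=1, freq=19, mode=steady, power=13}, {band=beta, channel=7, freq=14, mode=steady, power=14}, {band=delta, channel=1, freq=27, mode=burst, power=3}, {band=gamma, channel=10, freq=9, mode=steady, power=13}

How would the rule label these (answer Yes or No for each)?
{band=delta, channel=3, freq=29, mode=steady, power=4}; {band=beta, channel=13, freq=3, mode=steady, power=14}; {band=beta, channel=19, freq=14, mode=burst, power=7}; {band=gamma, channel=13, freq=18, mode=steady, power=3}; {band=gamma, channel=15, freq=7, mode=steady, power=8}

A rule that fits every label: channel ≥ 3 AND power ≤ 9 — true of each 'Yes' example, false of each 'No' one.

Yes, No, Yes, Yes, Yes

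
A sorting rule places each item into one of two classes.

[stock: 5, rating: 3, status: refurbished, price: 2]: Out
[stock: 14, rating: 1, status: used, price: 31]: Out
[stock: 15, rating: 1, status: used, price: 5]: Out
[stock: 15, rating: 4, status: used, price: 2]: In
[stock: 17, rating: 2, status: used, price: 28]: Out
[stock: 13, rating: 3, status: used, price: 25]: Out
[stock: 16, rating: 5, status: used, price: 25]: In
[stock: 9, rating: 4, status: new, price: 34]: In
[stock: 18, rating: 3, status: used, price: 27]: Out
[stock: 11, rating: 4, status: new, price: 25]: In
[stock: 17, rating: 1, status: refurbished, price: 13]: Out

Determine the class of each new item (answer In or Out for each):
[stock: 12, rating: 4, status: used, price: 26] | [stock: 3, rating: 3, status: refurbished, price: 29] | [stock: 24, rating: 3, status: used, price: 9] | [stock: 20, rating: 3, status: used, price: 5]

In, Out, Out, Out

The rule appears to be: rating ≥ 4.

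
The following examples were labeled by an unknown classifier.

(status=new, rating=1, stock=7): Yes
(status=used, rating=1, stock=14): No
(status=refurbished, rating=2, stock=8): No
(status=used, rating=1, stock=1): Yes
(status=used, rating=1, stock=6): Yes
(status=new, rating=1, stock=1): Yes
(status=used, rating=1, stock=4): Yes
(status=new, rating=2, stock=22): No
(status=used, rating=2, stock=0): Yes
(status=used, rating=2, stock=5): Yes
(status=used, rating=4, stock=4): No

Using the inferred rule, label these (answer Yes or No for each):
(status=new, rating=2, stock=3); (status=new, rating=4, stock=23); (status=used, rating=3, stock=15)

Yes, No, No

Rule: rating ≤ 2 AND stock ≤ 7. This holds for each 'Yes' example and fails for each 'No' one.
(status=new, rating=2, stock=3) → rating = 2, stock = 3 → Yes.
(status=new, rating=4, stock=23) → rating = 4, stock = 23 → No.
(status=used, rating=3, stock=15) → rating = 3, stock = 15 → No.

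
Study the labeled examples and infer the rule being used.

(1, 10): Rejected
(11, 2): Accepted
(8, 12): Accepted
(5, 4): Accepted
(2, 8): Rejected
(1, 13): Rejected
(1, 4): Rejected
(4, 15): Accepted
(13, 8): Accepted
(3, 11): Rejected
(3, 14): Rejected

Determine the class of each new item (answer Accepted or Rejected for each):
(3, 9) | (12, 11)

The common property of the 'Accepted' items is: first ≥ 4. No 'Rejected' item has it.
(3, 9): first 3, doesn't match → Rejected.
(12, 11): first 12, qualifies → Accepted.

Rejected, Accepted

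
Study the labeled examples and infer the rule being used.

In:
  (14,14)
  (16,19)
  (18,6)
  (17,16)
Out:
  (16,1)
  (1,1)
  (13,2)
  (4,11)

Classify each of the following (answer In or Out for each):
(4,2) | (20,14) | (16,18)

Out, In, In

The classifier is using: sum ≥ 24.
(4,2): 4+2 = 6, does not pass → Out. (20,14): 20+14 = 34, has this property → In. (16,18): 16+18 = 34, has this property → In.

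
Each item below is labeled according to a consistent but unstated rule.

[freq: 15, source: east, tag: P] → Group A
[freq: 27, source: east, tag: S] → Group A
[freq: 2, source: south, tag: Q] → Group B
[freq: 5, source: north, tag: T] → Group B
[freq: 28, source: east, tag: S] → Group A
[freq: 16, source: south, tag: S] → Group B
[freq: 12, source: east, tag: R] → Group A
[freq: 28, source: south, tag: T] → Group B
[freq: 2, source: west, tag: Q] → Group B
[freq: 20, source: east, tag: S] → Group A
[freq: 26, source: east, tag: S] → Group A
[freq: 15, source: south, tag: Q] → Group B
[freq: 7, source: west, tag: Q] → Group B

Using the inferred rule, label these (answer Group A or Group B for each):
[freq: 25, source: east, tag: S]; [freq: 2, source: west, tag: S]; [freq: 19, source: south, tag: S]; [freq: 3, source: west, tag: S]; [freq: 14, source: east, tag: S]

One predicate separates the groups cleanly: source is east.
[freq: 25, source: east, tag: S] → source is east → Group A. [freq: 2, source: west, tag: S] → source is west → Group B. [freq: 19, source: south, tag: S] → source is south → Group B. [freq: 3, source: west, tag: S] → source is west → Group B. [freq: 14, source: east, tag: S] → source is east → Group A.

Group A, Group B, Group B, Group B, Group A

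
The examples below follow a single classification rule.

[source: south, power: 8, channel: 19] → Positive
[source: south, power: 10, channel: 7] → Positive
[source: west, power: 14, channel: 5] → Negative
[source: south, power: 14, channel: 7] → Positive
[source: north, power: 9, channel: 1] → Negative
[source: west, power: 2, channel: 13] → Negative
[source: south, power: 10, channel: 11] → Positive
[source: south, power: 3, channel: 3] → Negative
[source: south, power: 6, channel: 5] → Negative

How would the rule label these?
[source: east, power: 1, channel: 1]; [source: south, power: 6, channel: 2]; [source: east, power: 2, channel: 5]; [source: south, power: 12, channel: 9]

Negative, Negative, Negative, Positive

The distinguishing property — source is south AND power ≥ 8 — holds for all the 'Positive' cases and none of the 'Negative' cases.
Negative: [source: east, power: 1, channel: 1], since source is east, power = 1.
Negative: [source: south, power: 6, channel: 2], since source is south, power = 6.
Negative: [source: east, power: 2, channel: 5], since source is east, power = 2.
Positive: [source: south, power: 12, channel: 9], since source is south, power = 12.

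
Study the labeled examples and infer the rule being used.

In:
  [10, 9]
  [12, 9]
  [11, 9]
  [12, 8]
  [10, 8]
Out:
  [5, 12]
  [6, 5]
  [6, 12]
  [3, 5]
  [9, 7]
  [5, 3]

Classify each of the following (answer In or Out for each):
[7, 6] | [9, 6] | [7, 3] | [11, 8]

The rule appears to be: first ≥ 10.
[7, 6]: first 7, does not pass → Out.
[9, 6]: first 9, does not pass → Out.
[7, 3]: first 7, does not pass → Out.
[11, 8]: first 11, checks out → In.

Out, Out, Out, In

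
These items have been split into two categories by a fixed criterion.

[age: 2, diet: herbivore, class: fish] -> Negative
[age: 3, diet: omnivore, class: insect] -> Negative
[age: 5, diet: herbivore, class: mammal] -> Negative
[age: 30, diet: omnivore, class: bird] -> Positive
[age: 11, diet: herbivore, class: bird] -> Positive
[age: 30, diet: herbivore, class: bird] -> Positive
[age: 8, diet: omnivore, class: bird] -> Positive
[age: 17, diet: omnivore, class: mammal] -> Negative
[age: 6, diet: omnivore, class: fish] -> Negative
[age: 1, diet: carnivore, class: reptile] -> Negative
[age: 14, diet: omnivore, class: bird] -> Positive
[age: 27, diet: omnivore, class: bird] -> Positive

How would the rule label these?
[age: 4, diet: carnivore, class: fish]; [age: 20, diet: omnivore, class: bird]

Negative, Positive

The classifier is using: class is bird.
Negative: [age: 4, diet: carnivore, class: fish], since class is fish.
Positive: [age: 20, diet: omnivore, class: bird], since class is bird.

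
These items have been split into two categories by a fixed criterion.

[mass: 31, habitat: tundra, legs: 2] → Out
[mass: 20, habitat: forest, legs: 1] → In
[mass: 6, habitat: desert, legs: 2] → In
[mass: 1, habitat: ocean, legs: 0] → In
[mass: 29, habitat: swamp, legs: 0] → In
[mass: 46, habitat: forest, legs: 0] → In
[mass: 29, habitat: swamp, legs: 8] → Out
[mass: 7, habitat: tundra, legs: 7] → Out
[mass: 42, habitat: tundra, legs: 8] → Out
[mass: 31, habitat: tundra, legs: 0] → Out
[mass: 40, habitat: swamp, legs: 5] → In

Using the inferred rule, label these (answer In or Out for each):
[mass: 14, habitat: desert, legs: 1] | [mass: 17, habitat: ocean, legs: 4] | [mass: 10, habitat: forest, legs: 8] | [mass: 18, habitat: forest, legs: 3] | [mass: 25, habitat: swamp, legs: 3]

The pattern is that an item is 'In' exactly when: legs ≤ 5 AND mass ≠ 31.

In, In, Out, In, In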